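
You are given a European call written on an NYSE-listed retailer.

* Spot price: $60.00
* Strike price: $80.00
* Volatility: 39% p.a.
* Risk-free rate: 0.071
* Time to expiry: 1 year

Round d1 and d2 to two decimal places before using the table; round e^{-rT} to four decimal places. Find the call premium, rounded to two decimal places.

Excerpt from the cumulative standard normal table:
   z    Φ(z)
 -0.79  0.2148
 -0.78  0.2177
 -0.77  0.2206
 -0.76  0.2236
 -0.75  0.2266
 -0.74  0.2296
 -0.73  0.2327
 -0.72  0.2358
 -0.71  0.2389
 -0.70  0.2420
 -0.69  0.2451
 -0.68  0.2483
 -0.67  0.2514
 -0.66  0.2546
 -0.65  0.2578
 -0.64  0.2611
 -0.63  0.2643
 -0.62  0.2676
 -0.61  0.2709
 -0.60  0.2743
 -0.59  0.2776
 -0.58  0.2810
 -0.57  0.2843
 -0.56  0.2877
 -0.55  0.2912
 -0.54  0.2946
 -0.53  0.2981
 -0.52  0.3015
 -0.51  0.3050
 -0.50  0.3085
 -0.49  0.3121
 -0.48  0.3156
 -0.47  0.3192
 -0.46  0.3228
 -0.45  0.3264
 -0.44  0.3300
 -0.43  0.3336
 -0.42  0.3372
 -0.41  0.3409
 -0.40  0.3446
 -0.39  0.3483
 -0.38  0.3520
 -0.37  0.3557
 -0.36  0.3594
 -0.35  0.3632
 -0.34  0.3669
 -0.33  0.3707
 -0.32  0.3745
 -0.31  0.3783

σ√T = 0.39 × 1.0000 = 0.3900
d₁ = [ln(60/80) + (0.071 + ½·0.39²)·1] / (σ√T) = (-0.2877 + 0.1471) / 0.3900 = -0.3606 ≈ -0.36
d₂ = -0.3606 − 0.3900 = -0.7506 ≈ -0.75
exp(−rT) = exp(−0.071·1) = 0.9315
N(d₁) = N(-0.36) = 0.3594;  N(d₂) = N(-0.75) = 0.2266
C = 60·0.3594 − 80·0.9315·0.2266 = 21.5640 − 16.8862 = 4.6778

$4.68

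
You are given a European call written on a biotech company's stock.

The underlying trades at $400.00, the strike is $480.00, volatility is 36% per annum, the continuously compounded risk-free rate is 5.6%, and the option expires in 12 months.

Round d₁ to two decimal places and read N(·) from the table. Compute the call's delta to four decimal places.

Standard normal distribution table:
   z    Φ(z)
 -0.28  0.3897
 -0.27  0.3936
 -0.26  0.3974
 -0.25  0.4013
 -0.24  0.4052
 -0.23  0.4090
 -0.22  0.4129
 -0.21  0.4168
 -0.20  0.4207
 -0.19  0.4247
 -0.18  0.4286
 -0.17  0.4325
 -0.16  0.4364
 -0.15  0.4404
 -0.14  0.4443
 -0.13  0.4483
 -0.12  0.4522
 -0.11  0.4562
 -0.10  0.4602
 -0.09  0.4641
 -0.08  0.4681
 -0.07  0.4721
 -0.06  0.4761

0.4325

σ√T = 0.36·√1 = 0.3600
d₁ = [ln(400/480) + (0.056 + 0.36²/2)·1] / 0.3600 = [-0.1823 + 0.1208] / 0.3600 = -0.1709 ⇒ -0.17
N(d₁) = N(-0.17) = 0.4325
Δ_call = N(d₁) = 0.4325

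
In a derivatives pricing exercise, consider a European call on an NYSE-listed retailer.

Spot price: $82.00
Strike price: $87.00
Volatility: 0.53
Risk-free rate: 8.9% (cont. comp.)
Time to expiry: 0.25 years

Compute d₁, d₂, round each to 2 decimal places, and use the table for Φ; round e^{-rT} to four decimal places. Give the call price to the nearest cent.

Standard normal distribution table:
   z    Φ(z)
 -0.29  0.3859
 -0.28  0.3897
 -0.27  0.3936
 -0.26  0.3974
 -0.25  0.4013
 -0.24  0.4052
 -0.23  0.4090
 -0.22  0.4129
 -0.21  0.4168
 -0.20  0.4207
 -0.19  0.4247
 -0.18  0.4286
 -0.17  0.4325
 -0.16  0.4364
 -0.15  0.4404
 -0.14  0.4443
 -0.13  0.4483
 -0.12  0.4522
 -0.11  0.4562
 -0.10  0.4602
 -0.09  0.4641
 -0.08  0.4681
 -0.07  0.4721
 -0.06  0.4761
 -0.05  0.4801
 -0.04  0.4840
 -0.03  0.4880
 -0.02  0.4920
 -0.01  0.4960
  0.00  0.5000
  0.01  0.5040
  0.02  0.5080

T = 0.25;  σ√T = 0.2650
d₁ = [ln(82/87) + (0.089 + 0.53²/2)·0.25] / 0.2650 = [-0.0592 + 0.0574] / 0.2650 = -0.0069 ≈ -0.01
d₂ = d₁ − σ√T = -0.0069 − 0.2650 = -0.2719 ≈ -0.27
e^(−rT) = e^(−0.089·0.25) = 0.9780
N(d₁) = N(-0.01) = 0.4960;  N(d₂) = N(-0.27) = 0.3936
C = 82·0.4960 − 87·0.9780·0.3936 = 40.6720 − 33.4898 = 7.1822

$7.18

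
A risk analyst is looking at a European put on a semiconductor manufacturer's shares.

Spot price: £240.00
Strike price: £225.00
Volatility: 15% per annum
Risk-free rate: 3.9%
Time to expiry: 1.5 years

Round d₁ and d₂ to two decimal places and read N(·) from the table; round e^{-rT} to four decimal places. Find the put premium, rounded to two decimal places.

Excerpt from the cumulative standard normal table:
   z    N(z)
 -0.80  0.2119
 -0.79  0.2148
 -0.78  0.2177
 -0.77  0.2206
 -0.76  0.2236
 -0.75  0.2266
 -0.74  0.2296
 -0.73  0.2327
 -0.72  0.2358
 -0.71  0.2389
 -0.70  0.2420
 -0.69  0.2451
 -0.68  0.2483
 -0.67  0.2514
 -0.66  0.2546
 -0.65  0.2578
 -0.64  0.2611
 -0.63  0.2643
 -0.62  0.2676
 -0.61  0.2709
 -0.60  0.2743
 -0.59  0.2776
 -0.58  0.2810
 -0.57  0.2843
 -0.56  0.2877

£5.97

σ√T = 0.15 × 1.2247 = 0.1837
d₁ = [ln(240/225) + (0.039 + 0.15²/2)·1.5] / 0.1837 = [0.0645 + 0.0754] / 0.1837 = 0.7616 ≈ 0.76
d₂ = d₁ − σ√T = 0.7616 − 0.1837 = 0.5779 ≈ 0.58
e^(−rT) = e^(−0.039·1.5) = 0.9432
N(−d₂) = N(-0.58) = 0.2810;  N(−d₁) = N(-0.76) = 0.2236
P = 225·0.9432·0.2810 − 240·0.2236 = 59.6338 − 53.6640 = 5.9698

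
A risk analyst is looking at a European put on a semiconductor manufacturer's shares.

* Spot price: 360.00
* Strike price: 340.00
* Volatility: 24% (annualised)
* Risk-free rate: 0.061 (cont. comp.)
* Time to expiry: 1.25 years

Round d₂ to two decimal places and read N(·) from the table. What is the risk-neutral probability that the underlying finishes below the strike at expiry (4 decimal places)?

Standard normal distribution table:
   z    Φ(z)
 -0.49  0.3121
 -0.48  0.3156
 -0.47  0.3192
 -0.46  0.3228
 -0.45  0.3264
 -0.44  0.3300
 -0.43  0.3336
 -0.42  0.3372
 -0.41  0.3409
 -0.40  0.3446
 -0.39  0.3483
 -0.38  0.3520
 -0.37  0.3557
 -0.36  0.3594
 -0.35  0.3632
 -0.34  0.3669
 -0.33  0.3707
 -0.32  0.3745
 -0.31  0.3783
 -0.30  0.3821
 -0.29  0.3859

0.3594

T = 1.25;  σ√T = 0.2683
ln(S/K) + (r + σ²/2)T = ln(360/340) + (0.061 + 0.24²/2)·1.25 = 0.0572 + 0.1122 = 0.1694
d₁ = 0.1694 / 0.2683 = 0.6313 → 0.63
d₂ = d₁ − σ√T = 0.6313 − 0.2683 = 0.3630 → 0.36
Risk-neutral Pr[S_T < K] = N(−d₂) = N(-0.36) = 0.3594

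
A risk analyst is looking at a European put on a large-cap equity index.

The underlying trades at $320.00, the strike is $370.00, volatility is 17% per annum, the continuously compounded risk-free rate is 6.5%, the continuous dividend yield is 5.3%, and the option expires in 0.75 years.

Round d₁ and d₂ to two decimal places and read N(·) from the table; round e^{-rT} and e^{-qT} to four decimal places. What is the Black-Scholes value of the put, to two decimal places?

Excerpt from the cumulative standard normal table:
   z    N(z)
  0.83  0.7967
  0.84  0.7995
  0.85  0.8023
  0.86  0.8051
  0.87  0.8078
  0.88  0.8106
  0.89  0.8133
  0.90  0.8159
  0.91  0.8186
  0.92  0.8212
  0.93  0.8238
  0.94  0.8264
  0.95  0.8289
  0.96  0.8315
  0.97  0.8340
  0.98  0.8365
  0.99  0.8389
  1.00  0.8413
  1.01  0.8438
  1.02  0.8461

$49.74

T = 0.75;  σ√T = 0.1472
d₁ = [ln(320/370) + (0.065 − 0.053 + 0.17²/2)·0.75] / 0.1472 = [-0.1452 + 0.0198] / 0.1472 = -0.8514 which rounds to -0.85
d₂ = d₁ − σ√T = -0.8514 − 0.1472 = -0.9986 which rounds to -1.00
e^(−qT) = e^(−0.053·0.75) = 0.9610;  e^(−rT) = e^(−0.065·0.75) = 0.9524
N(−d₂) = N(1.00) = 0.8413;  N(−d₁) = N(0.85) = 0.8023
P = 370·0.9524·0.8413 − 320·0.9610·0.8023 = 296.4640 − 246.7233 = 49.7407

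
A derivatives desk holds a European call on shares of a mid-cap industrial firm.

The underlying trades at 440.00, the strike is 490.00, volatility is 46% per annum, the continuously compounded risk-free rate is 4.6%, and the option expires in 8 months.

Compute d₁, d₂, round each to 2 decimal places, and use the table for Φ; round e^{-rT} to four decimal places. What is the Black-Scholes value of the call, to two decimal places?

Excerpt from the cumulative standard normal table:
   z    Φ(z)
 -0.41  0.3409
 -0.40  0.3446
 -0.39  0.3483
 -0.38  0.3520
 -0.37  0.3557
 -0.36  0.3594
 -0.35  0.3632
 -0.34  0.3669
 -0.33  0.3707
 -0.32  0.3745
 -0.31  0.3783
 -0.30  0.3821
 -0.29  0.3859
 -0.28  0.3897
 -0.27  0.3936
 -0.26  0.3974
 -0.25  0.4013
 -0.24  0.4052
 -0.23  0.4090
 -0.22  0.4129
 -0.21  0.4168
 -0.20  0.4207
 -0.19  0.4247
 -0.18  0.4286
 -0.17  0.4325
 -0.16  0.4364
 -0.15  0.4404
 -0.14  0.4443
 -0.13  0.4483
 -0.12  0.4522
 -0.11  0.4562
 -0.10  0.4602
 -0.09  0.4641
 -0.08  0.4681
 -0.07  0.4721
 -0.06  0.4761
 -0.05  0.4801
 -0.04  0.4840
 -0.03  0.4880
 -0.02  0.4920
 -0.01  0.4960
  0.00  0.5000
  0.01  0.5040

σ√T = 0.46 × 0.8165 = 0.3756
d₁ = [ln(440/490) + (0.046 + 0.46²/2)·0.6667] / 0.3756 = [-0.1076 + 0.1012] / 0.3756 = -0.0171 ≈ -0.02
d₂ = d₁ − σ√T = -0.0171 − 0.3756 = -0.3927 ≈ -0.39
e^(−rT) = e^(−0.046·0.6667) = 0.9698
C = 440·N(-0.02) − 490·0.9698·N(-0.39) = 440·0.4920 − 490·0.9698·0.3483 = 216.4800 − 165.5129 = 50.9671

50.97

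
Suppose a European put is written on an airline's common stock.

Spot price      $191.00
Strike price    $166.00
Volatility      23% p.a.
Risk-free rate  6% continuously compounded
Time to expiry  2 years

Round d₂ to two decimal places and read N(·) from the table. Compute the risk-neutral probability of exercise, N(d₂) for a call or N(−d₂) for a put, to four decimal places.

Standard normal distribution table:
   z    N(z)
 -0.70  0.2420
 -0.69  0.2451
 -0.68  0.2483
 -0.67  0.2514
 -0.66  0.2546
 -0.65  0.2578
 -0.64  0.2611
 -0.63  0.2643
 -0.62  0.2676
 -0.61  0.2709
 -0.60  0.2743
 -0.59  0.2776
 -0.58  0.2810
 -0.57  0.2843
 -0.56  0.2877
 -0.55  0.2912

σ√T = 0.23·√2 = 0.3253
d₁ = [ln(191/166) + (0.06 + 0.23²/2)·2] / 0.3253 = [0.1403 + 0.1729] / 0.3253 = 0.9629 ⇒ 0.96
d₂ = d₁ − σ√T = 0.9629 − 0.3253 = 0.6376 ⇒ 0.64
Pr(exercise) under Q = N(−d₂) = N(-0.64) = 0.2611

0.2611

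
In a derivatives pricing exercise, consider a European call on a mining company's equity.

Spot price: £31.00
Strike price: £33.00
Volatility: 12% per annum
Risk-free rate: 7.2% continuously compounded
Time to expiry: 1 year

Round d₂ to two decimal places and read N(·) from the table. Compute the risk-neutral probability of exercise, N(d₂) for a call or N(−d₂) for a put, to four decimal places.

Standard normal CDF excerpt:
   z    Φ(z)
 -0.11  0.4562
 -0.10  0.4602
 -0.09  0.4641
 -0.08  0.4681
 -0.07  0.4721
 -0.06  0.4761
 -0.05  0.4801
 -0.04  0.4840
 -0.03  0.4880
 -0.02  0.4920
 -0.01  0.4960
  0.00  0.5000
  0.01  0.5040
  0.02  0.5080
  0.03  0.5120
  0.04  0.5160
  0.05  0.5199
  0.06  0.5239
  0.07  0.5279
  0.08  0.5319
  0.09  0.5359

σ√T = 0.12·√1 = 0.1200
ln(S/K) + (r + σ²/2)T = ln(31/33) + (0.072 + 0.12²/2)·1 = -0.0625 + 0.0792 = 0.0167
d₁ = 0.0167 / 0.1200 = 0.1390 ⇒ 0.14
d₂ = d₁ − σ√T = 0.1390 − 0.1200 = 0.0190 ⇒ 0.02
Pr(exercise) under Q = N(d₂) = 0.5080

0.5080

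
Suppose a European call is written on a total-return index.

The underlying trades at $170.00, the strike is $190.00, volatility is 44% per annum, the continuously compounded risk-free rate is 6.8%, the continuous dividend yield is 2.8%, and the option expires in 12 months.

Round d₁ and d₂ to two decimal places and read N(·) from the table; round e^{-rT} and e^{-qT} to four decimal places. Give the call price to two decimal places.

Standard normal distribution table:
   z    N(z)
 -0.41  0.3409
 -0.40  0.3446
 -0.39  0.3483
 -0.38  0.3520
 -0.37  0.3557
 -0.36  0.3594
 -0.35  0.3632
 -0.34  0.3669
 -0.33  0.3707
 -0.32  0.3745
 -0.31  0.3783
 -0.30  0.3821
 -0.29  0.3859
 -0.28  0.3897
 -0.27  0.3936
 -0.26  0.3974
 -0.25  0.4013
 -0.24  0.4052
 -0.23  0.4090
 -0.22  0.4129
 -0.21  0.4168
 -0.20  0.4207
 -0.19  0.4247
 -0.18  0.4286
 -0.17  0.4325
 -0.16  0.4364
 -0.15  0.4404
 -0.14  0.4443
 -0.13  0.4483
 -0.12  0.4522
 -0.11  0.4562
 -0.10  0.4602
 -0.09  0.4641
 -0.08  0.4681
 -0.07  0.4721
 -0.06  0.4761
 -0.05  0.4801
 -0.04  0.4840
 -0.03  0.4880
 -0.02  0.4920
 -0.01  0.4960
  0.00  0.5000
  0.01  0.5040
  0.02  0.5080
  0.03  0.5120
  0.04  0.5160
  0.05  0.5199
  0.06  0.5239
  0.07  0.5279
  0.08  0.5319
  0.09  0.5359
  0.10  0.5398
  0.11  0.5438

σ√T = 0.44·√1 = 0.4400
ln(S/K) + (r − q + σ²/2)T = ln(170/190) + (0.068 − 0.028 + 0.44²/2)·1 = -0.1112 + 0.1368 = 0.0256
d₁ = 0.0256 / 0.4400 = 0.0581 ⇒ 0.06
d₂ = d₁ − σ√T = 0.0581 − 0.4400 = -0.3819 ⇒ -0.38
e^(−qT) = e^(−0.028·1) = 0.9724;  e^(−rT) = e^(−0.068·1) = 0.9343
C = 170·0.9724·N(0.06) − 190·0.9343·N(-0.38) = 170·0.9724·0.5239 − 190·0.9343·0.3520 = 86.6049 − 62.4860 = 24.1189

$24.12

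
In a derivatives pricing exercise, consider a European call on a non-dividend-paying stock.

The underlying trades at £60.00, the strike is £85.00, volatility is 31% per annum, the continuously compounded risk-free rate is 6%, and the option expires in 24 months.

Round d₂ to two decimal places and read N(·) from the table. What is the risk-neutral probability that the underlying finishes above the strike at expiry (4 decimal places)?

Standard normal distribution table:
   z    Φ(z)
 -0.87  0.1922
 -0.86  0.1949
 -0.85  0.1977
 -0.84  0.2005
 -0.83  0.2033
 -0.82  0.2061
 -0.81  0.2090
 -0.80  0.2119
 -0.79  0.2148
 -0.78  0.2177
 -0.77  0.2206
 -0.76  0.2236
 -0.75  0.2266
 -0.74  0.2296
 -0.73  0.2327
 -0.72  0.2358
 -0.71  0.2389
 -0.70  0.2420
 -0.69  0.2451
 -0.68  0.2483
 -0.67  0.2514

T = 2;  σ√T = 0.4384
d₁ = [ln(60/85) + (0.06 + 0.31²/2)·2] / 0.4384 = [-0.3483 + 0.2161] / 0.4384 = -0.3016 which rounds to -0.30
d₂ = d₁ − σ√T = -0.3016 − 0.4384 = -0.7400 which rounds to -0.74
Risk-neutral Pr[S_T > K] = N(d₂) = N(-0.74) = 0.2296

0.2296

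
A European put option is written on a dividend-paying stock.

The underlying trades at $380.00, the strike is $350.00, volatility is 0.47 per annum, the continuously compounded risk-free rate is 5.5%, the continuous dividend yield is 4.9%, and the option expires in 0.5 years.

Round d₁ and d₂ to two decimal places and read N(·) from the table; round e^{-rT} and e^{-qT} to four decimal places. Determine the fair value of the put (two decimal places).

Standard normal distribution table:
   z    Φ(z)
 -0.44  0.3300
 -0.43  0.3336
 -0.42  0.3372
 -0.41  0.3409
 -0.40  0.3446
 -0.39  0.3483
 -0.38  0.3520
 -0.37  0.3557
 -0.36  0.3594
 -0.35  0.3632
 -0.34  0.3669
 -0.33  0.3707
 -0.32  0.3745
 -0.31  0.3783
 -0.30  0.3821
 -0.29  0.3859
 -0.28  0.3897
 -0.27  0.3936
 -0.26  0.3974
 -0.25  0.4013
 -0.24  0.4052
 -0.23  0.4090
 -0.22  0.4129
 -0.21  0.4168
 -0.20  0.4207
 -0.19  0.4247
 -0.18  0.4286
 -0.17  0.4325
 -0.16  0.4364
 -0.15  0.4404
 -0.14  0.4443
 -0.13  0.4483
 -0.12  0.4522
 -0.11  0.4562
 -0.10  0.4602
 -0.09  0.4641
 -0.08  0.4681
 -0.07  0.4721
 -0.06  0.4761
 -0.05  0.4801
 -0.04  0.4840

T = 0.5;  σ√T = 0.3323
ln(S/K) + (r − q + σ²/2)T = ln(380/350) + (0.055 − 0.049 + 0.47²/2)·0.5 = 0.0822 + 0.0582 = 0.1405
d₁ = 0.1405 / 0.3323 = 0.4226 which rounds to 0.42
d₂ = d₁ − σ√T = 0.4226 − 0.3323 = 0.0903 which rounds to 0.09
e^(−qT) = e^(−0.049·0.5) = 0.9758;  e^(−rT) = e^(−0.055·0.5) = 0.9729
N(−d₂) = N(-0.09) = 0.4641;  N(−d₁) = N(-0.42) = 0.3372
P = 350·0.9729·0.4641 − 380·0.9758·0.3372 = 158.0330 − 125.0351 = 32.9979

$33.00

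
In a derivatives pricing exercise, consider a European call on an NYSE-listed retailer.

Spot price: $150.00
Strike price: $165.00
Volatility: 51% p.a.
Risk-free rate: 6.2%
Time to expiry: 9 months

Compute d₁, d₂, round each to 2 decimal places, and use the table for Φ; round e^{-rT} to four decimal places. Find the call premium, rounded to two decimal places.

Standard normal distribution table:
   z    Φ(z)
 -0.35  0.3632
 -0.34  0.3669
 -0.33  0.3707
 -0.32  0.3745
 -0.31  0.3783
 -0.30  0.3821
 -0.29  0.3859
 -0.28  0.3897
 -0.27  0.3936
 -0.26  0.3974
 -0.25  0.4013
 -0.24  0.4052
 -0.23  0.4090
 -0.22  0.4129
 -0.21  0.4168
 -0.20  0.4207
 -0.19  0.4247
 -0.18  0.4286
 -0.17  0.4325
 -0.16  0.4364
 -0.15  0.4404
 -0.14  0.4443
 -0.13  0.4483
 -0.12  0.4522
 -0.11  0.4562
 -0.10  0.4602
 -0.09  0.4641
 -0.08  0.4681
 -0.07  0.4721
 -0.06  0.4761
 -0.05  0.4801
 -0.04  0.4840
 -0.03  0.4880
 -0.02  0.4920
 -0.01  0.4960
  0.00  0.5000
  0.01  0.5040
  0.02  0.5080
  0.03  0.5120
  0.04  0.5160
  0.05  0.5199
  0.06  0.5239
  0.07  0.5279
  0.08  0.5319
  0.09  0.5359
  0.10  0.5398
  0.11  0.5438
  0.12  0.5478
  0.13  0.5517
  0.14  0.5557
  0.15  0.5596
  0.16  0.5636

$23.18

σ√T = 0.51·√0.75 = 0.4417
d₁ = [ln(150/165) + (0.062 + 0.51²/2)·0.75] / 0.4417 = [-0.0953 + 0.1440] / 0.4417 = 0.1103 ⇒ 0.11
d₂ = d₁ − σ√T = 0.1103 − 0.4417 = -0.3313 ⇒ -0.33
e^(−rT) = e^(−0.062·0.75) = 0.9546
N(d₁) = N(0.11) = 0.5438;  N(d₂) = N(-0.33) = 0.3707
C = 150·0.5438 − 165·0.9546·0.3707 = 81.5700 − 58.3886 = 23.1814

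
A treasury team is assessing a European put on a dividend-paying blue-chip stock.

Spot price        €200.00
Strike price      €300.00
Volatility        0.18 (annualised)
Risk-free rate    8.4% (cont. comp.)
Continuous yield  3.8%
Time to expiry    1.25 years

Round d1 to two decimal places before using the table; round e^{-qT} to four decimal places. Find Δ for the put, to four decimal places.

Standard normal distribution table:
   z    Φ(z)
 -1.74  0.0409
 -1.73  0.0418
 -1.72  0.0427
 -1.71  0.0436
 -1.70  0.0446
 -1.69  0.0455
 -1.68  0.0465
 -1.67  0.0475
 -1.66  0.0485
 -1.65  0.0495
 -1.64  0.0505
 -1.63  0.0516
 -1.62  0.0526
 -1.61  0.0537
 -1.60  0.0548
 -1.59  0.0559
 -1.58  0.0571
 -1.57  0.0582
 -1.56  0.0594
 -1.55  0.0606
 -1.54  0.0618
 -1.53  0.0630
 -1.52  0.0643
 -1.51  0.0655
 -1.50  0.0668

-0.9044

T = 1.25;  σ√T = 0.2012
ln(S/K) + (r − q + σ²/2)T = ln(200/300) + (0.084 − 0.038 + 0.18²/2)·1.25 = -0.4055 + 0.0778 = -0.3277
d₁ = -0.3277 / 0.2012 = -1.6284 ≈ -1.63
N(d₁) = N(-1.63) = 0.0516
Δ_put = exp(−qT)·(N(d₁) − 1) = 0.9536·(0.0516 − 1) = -0.9044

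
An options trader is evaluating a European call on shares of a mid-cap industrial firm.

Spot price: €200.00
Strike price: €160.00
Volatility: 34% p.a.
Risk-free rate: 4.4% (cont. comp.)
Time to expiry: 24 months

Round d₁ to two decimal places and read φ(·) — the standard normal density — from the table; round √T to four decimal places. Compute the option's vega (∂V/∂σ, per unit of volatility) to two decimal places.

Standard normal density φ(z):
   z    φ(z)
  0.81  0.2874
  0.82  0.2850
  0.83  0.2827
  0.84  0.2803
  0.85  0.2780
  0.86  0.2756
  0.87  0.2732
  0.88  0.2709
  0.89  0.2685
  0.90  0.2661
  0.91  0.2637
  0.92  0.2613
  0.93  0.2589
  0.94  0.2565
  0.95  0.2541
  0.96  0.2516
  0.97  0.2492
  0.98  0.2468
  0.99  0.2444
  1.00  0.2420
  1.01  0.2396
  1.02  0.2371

T = 2;  σ√T = 0.4808
d₁ = [ln(200/160) + (0.044 + ½·0.34²)·2] / (σ√T) = (0.2231 + 0.2036) / 0.4808 = 0.8875 → 0.89
√T = √2 = 1.4142
φ(d₁) = φ(0.89) = 0.2685
vega = S·φ(d₁)·√T = 200·0.2685·1.4142 = 75.9425
(The put has the same vega.)

75.94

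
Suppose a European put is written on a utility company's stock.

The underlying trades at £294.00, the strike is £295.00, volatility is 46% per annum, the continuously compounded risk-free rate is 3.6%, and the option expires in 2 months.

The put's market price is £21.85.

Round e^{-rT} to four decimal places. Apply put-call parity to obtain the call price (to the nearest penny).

£22.62

exp(−rT) = exp(−0.036·0.1667) = 0.9940
Put-call parity: C − P = S − K·e^(−rT) = 294 − 295·0.9940 = 294 − 293.2300 = 0.7700
C = P + (C − P) = 21.85 + (0.7700) = 22.6200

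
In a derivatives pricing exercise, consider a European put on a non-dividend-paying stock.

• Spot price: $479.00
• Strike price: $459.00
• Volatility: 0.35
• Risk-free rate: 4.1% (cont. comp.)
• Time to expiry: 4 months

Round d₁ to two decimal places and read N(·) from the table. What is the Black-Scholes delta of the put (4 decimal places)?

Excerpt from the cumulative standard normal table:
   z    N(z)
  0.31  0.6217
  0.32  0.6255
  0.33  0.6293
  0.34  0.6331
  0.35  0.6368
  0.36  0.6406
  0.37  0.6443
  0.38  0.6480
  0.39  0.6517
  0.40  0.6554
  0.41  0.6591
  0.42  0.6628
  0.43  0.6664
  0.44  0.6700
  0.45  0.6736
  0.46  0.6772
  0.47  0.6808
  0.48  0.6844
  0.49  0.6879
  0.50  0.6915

-0.3520

T = 0.3333;  σ√T = 0.2021
d₁ = [ln(479/459) + (0.041 + ½·0.35²)·0.3333] / (σ√T) = (0.0427 + 0.0341) / 0.2021 = 0.3797 ⇒ 0.38
N(d₁) = N(0.38) = 0.6480
Δ_put = N(d₁) − 1 = 0.6480 − 1 = -0.3520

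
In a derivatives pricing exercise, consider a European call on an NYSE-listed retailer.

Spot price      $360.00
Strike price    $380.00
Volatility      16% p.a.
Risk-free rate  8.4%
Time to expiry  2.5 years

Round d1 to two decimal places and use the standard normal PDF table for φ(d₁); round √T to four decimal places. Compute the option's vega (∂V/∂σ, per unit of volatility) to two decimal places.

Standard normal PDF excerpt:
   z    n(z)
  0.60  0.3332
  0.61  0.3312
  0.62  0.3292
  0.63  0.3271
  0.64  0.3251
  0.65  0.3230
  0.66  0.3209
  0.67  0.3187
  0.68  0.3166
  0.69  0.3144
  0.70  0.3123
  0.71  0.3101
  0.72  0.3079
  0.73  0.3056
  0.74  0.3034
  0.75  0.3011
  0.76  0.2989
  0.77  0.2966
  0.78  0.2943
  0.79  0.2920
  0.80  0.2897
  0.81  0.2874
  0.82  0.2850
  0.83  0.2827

T = 2.5;  σ√T = 0.2530
ln(S/K) + (r + σ²/2)T = ln(360/380) + (0.084 + 0.16²/2)·2.5 = -0.0541 + 0.2420 = 0.1879
d₁ = 0.1879 / 0.2530 = 0.7429 → 0.74
√T = √2.5 = 1.5811
φ(d₁) = φ(0.74) = 0.3034
vega = S·φ(d₁)·√T = 360·0.3034·1.5811 = 172.6941

172.69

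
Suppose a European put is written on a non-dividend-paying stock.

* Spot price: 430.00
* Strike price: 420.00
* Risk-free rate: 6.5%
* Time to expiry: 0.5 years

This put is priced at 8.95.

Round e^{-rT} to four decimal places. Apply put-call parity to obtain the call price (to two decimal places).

exp(−rT) = exp(−0.065·0.5) = 0.9680
Put-call parity: C − P = S − K·e^(−rT) = 430 − 420·0.9680 = 430 − 406.5600 = 23.4400
C = P + (C − P) = 8.95 + (23.4400) = 32.3900

32.39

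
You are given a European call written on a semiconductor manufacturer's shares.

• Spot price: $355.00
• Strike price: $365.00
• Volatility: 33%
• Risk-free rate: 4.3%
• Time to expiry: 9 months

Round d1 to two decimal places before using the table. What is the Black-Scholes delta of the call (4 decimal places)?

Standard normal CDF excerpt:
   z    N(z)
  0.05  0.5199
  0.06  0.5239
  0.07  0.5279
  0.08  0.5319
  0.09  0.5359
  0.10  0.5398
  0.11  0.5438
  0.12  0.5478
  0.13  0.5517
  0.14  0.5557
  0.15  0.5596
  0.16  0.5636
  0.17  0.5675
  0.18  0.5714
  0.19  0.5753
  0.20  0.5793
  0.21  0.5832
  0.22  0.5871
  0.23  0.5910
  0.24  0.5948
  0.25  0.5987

T = 0.75;  σ√T = 0.2858
d₁ = [ln(355/365) + (0.043 + ½·0.33²)·0.75] / (σ√T) = (-0.0278 + 0.0731) / 0.2858 = 0.1585 ≈ 0.16
N(d₁) = N(0.16) = 0.5636
Δ_call = N(d₁) = 0.5636

0.5636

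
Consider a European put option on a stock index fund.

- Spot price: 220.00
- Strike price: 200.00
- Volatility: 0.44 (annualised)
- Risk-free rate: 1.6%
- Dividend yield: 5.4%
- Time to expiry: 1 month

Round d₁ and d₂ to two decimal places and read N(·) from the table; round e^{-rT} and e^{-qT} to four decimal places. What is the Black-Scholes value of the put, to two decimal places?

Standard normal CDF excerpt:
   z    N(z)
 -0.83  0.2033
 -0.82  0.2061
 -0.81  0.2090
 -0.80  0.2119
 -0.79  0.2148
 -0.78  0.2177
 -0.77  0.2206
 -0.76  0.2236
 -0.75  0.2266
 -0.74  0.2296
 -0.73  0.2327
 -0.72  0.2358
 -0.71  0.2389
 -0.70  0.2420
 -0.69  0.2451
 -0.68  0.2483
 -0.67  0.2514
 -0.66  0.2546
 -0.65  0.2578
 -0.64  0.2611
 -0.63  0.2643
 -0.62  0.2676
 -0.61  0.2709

3.81

T = 0.08333;  σ√T = 0.1270
d₁ = [ln(220/200) + (0.016 − 0.054 + 0.44²/2)·0.08333] / 0.1270 = [0.0953 + 0.0049] / 0.1270 = 0.7890 ⇒ 0.79
d₂ = d₁ − σ√T = 0.7890 − 0.1270 = 0.6619 ⇒ 0.66
e^(−qT) = e^(−0.054·0.08333) = 0.9955;  e^(−rT) = e^(−0.016·0.08333) = 0.9987
N(−d₂) = N(-0.66) = 0.2546;  N(−d₁) = N(-0.79) = 0.2148
P = 200·0.9987·0.2546 − 220·0.9955·0.2148 = 50.8538 − 47.0433 = 3.8105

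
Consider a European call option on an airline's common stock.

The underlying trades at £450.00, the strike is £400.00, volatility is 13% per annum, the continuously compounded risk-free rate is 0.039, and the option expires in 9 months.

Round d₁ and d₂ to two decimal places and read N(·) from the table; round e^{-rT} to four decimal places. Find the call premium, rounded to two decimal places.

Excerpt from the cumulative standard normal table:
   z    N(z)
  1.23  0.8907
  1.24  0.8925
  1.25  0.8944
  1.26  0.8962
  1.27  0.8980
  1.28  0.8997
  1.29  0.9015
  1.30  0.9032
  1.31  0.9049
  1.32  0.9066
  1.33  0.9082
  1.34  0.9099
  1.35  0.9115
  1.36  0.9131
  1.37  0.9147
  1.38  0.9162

σ√T = 0.13 × 0.8660 = 0.1126
ln(S/K) + (r + σ²/2)T = ln(450/400) + (0.039 + 0.13²/2)·0.75 = 0.1178 + 0.0356 = 0.1534
d₁ = 0.1534 / 0.1126 = 1.3623 → 1.36
d₂ = d₁ − σ√T = 1.3623 − 0.1126 = 1.2497 → 1.25
exp(−rT) = exp(−0.039·0.75) = 0.9712
N(d₁) = N(1.36) = 0.9131;  N(d₂) = N(1.25) = 0.8944
C = 450·0.9131 − 400·0.9712·0.8944 = 410.8950 − 347.4565 = 63.4385

£63.44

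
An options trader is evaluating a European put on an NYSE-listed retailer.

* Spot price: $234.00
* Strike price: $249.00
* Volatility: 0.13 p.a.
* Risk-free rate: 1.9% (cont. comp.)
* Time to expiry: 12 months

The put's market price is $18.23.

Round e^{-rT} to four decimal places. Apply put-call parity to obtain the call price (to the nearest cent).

$7.91

exp(−rT) = exp(−0.019·1) = 0.9812
Put-call parity: C − P = S − K·e^(−rT) = 234 − 249·0.9812 = 234 − 244.3188 = -10.3188
C = P + (C − P) = 18.23 + (-10.3188) = 7.9112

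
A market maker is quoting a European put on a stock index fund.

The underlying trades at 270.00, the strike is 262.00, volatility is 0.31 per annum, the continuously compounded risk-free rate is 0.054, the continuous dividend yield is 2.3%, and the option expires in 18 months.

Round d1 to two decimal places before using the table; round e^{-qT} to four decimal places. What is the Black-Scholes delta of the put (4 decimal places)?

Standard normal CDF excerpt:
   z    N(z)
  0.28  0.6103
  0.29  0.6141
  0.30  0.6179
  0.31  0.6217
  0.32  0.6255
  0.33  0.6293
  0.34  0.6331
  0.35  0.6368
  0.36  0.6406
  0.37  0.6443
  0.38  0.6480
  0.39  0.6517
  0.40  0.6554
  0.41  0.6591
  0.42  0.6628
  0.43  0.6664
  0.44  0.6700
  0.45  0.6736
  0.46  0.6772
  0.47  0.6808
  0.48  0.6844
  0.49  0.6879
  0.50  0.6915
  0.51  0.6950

σ√T = 0.31 × 1.2247 = 0.3797
d₁ = [ln(270/262) + (0.054 − 0.023 + 0.31²/2)·1.5] / 0.3797 = [0.0301 + 0.1186] / 0.3797 = 0.3915 ⇒ 0.39
N(d₁) = N(0.39) = 0.6517
Δ_put = exp(−qT)·(N(d₁) − 1) = 0.9661·(0.6517 − 1) = -0.3365

-0.3365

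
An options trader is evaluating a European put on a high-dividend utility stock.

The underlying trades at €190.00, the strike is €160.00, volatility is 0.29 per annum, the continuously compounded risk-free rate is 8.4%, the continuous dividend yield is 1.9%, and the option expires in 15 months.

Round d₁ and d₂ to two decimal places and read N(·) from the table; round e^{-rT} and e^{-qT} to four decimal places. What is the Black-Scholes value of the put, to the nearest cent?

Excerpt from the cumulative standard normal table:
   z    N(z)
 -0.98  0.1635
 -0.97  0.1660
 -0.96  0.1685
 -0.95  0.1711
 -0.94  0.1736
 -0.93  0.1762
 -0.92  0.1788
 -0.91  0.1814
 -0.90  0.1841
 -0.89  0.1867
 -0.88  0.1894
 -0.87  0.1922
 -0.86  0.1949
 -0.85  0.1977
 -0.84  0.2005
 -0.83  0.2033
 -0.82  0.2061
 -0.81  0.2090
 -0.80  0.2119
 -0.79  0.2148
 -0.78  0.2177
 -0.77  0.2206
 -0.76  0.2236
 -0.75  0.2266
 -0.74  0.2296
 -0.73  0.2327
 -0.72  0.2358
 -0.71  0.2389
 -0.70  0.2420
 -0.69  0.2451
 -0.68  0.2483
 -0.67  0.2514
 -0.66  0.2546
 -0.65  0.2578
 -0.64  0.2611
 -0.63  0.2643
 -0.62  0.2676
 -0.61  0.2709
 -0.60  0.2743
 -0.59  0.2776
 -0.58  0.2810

€6.34

σ√T = 0.29·√1.25 = 0.3242
d₁ = [ln(190/160) + (0.084 − 0.019 + 0.29²/2)·1.25] / 0.3242 = [0.1719 + 0.1338] / 0.3242 = 0.9427 → 0.94
d₂ = d₁ − σ√T = 0.9427 − 0.3242 = 0.6185 → 0.62
e^(−qT) = e^(−0.019·1.25) = 0.9765;  e^(−rT) = e^(−0.084·1.25) = 0.9003
N(−d₂) = N(-0.62) = 0.2676;  N(−d₁) = N(-0.94) = 0.1736
P = 160·0.9003·0.2676 − 190·0.9765·0.1736 = 38.5472 − 32.2089 = 6.3384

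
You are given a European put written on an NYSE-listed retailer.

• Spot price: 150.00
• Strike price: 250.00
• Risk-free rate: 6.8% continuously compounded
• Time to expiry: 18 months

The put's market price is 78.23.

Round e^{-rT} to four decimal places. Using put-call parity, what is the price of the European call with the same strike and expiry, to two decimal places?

2.48

exp(−rT) = exp(−0.068·1.5) = 0.9030
Put-call parity: C − P = S − K·e^(−rT) = 150 − 250·0.9030 = 150 − 225.7500 = -75.7500
C = P + (C − P) = 78.23 + (-75.7500) = 2.4800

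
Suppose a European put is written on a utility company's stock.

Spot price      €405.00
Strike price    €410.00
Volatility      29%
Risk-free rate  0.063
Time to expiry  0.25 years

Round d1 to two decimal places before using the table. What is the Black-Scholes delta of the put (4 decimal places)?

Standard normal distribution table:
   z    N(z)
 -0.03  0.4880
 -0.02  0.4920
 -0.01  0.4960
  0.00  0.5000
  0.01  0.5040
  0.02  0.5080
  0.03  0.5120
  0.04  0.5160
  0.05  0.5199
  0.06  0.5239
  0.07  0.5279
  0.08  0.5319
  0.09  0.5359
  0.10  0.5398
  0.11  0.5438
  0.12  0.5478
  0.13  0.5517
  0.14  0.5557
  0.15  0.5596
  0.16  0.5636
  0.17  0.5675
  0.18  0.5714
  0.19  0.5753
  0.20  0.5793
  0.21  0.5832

-0.4602

σ√T = 0.29 × 0.5000 = 0.1450
ln(S/K) + (r + σ²/2)T = ln(405/410) + (0.063 + 0.29²/2)·0.25 = -0.0123 + 0.0263 = 0.0140
d₁ = 0.0140 / 0.1450 = 0.0965 ⇒ 0.10
N(d₁) = N(0.10) = 0.5398
Δ_put = N(d₁) − 1 = 0.5398 − 1 = -0.4602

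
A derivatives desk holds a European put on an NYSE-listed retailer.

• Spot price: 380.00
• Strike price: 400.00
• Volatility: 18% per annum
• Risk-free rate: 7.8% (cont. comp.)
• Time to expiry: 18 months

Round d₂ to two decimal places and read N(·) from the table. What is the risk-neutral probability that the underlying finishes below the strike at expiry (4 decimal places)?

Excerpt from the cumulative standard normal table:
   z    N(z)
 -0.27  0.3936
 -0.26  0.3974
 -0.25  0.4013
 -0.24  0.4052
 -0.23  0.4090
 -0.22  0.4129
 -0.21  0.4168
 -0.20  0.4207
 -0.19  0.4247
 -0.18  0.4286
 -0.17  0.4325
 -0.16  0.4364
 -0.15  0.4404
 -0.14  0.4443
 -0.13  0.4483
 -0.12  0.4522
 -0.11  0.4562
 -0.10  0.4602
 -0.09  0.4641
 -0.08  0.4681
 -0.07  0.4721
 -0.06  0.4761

T = 1.5;  σ√T = 0.2205
d₁ = [ln(380/400) + (0.078 + 0.18²/2)·1.5] / 0.2205 = [-0.0513 + 0.1413] / 0.2205 = 0.4083 ≈ 0.41
d₂ = d₁ − σ√T = 0.4083 − 0.2205 = 0.1878 ≈ 0.19
Pr(exercise) under Q = N(−d₂) = N(-0.19) = 0.4247

0.4247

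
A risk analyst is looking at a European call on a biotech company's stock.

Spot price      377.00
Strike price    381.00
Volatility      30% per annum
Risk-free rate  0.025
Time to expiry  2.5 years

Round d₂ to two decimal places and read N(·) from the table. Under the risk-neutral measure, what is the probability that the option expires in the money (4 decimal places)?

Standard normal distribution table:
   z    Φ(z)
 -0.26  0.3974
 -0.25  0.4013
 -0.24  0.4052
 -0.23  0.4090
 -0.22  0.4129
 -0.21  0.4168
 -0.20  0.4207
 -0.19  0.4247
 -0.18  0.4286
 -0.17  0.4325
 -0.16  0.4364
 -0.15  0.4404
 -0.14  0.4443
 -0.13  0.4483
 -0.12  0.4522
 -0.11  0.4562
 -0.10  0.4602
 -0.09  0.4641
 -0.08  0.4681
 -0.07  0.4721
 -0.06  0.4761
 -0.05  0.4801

0.4483

σ√T = 0.3 × 1.5811 = 0.4743
ln(S/K) + (r + σ²/2)T = ln(377/381) + (0.025 + 0.3²/2)·2.5 = -0.0106 + 0.1750 = 0.1644
d₁ = 0.1644 / 0.4743 = 0.3467 → 0.35
d₂ = d₁ − σ√T = 0.3467 − 0.4743 = -0.1277 → -0.13
Pr(exercise) under Q = N(d₂) = 0.4483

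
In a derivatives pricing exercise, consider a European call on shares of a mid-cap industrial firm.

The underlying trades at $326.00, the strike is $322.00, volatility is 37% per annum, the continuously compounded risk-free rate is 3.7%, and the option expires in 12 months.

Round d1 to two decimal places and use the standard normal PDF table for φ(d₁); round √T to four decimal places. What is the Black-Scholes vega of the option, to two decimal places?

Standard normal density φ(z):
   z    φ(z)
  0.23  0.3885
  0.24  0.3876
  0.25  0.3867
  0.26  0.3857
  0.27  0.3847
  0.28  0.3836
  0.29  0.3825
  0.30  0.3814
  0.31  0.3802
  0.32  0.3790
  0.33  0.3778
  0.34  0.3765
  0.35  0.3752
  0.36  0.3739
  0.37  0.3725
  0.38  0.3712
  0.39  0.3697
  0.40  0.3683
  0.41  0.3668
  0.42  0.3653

123.55

T = 1;  σ√T = 0.3700
d₁ = [ln(326/322) + (0.037 + ½·0.37²)·1] / (σ√T) = (0.0123 + 0.1054) / 0.3700 = 0.3184 which rounds to 0.32
√T = √1 = 1.0000
φ(d₁) = φ(0.32) = 0.3790
vega = S·φ(d₁)·√T = 326·0.3790·1.0000 = 123.5540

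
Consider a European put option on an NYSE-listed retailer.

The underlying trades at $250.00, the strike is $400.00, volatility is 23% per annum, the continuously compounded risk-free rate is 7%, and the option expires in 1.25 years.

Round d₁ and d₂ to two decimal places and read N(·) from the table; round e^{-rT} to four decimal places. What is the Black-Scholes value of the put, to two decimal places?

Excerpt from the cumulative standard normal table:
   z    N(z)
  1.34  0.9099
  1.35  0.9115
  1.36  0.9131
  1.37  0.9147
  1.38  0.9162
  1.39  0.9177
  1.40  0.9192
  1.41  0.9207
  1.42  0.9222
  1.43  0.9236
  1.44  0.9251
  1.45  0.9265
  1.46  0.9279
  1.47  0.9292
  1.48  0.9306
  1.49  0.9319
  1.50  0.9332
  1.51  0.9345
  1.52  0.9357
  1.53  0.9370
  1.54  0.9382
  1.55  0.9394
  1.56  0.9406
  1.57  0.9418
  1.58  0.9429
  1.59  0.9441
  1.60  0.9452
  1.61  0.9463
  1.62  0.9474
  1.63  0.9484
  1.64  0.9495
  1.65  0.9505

$118.93

σ√T = 0.23 × 1.1180 = 0.2571
d₁ = [ln(250/400) + (0.07 + 0.23²/2)·1.25] / 0.2571 = [-0.4700 + 0.1206] / 0.2571 = -1.3589 → -1.36
d₂ = d₁ − σ√T = -1.3589 − 0.2571 = -1.6161 → -1.62
e^(−rT) = e^(−0.07·1.25) = 0.9162
N(−d₂) = N(1.62) = 0.9474;  N(−d₁) = N(1.36) = 0.9131
P = 400·0.9162·0.9474 − 250·0.9131 = 347.2032 − 228.2750 = 118.9282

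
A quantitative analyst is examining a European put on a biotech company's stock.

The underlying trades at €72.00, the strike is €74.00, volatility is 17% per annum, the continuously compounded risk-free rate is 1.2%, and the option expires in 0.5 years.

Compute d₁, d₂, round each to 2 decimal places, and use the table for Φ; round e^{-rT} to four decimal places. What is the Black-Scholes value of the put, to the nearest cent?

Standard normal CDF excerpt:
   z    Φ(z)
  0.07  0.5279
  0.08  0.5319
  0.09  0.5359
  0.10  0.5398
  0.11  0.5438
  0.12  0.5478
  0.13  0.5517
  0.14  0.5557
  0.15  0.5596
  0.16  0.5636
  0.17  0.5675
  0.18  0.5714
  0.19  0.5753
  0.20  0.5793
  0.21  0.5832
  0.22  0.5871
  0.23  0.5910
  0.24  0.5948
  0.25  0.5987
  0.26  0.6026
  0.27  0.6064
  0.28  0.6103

σ√T = 0.17 × 0.7071 = 0.1202
d₁ = [ln(72/74) + (0.012 + ½·0.17²)·0.5] / (σ√T) = (-0.0274 + 0.0132) / 0.1202 = -0.1179 ≈ -0.12
d₂ = -0.1179 − 0.1202 = -0.2381 ≈ -0.24
e^(−rT) = e^(−0.012·0.5) = 0.9940
P = 74·0.9940·N(0.24) − 72·N(0.12) = 74·0.9940·0.5948 − 72·0.5478 = 43.7511 − 39.4416 = 4.3095

€4.31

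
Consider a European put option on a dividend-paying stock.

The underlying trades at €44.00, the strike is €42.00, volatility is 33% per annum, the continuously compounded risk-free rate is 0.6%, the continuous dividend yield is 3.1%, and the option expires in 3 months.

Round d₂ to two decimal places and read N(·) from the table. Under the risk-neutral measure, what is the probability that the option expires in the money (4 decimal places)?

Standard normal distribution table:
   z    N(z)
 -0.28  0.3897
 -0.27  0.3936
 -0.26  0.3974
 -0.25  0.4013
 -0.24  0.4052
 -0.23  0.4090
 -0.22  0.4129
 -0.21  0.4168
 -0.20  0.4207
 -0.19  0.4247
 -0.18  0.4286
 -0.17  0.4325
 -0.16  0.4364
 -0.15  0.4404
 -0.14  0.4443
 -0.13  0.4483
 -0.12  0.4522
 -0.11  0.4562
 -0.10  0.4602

σ√T = 0.33·√0.25 = 0.1650
d₁ = [ln(44/42) + (0.006 − 0.031 + ½·0.33²)·0.25] / (σ√T) = (0.0465 + 0.0074) / 0.1650 = 0.3266 → 0.33
d₂ = 0.3266 − 0.1650 = 0.1616 → 0.16
Pr(exercise) under Q = N(−d₂) = N(-0.16) = 0.4364

0.4364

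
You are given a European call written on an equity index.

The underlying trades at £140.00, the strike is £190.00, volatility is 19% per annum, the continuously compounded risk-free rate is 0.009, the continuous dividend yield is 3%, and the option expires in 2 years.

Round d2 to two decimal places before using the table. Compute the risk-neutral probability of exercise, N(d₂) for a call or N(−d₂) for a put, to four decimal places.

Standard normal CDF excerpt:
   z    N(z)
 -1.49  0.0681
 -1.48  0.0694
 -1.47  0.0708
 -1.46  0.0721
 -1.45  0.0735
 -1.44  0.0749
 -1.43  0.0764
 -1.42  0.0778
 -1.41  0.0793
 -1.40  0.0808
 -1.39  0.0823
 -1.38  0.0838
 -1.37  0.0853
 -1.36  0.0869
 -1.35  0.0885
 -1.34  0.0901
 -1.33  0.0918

T = 2;  σ√T = 0.2687
ln(S/K) + (r − q + σ²/2)T = ln(140/190) + (0.009 − 0.03 + 0.19²/2)·2 = -0.3054 − 0.0059 = -0.3113
d₁ = -0.3113 / 0.2687 = -1.1585 ⇒ -1.16
d₂ = d₁ − σ√T = -1.1585 − 0.2687 = -1.4272 ⇒ -1.43
Pr(exercise) under Q = N(d₂) = 0.0764

0.0764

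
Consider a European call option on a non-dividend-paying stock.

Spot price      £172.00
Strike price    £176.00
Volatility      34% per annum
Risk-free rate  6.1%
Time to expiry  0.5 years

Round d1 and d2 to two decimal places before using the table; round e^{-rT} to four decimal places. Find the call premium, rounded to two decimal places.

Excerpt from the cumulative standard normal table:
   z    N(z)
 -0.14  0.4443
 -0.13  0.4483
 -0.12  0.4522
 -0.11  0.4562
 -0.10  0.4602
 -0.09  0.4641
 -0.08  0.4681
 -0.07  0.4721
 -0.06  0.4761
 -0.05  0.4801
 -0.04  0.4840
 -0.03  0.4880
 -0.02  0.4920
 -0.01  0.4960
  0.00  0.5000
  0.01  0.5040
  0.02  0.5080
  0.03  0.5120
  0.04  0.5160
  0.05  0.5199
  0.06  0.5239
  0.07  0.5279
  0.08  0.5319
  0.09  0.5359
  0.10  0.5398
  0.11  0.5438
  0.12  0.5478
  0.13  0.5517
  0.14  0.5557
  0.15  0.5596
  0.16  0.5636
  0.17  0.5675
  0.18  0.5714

T = 0.5;  σ√T = 0.2404
d₁ = [ln(172/176) + (0.061 + 0.34²/2)·0.5] / 0.2404 = [-0.0230 + 0.0594] / 0.2404 = 0.1514 ≈ 0.15
d₂ = d₁ − σ√T = 0.1514 − 0.2404 = -0.0890 ≈ -0.09
exp(−rT) = exp(−0.061·0.5) = 0.9700
N(d₁) = N(0.15) = 0.5596;  N(d₂) = N(-0.09) = 0.4641
C = 172·0.5596 − 176·0.9700·0.4641 = 96.2512 − 79.2312 = 17.0200

£17.02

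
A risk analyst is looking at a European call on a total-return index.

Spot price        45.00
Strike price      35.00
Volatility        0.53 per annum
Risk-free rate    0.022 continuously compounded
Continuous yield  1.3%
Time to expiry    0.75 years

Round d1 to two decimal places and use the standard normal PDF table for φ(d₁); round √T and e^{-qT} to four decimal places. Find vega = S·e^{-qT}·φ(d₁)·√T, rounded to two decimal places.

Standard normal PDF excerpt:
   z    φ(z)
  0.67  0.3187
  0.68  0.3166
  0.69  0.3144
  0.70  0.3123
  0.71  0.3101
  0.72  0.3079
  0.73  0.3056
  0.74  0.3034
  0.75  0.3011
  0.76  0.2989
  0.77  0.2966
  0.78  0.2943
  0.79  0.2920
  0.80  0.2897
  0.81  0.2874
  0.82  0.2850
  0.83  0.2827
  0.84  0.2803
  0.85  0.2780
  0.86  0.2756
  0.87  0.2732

σ√T = 0.53 × 0.8660 = 0.4590
d₁ = [ln(45/35) + (0.022 − 0.013 + 0.53²/2)·0.75] / 0.4590 = [0.2513 + 0.1121] / 0.4590 = 0.7917 which rounds to 0.79
√T = √0.75 = 0.8660
φ(d₁) = φ(0.79) = 0.2920
exp(−qT) = exp(−0.013·0.75) = 0.9903
vega = S·exp(−qT)·φ(d₁)·√T = 45·0.9903·0.2920·0.8660 = 11.2689

11.27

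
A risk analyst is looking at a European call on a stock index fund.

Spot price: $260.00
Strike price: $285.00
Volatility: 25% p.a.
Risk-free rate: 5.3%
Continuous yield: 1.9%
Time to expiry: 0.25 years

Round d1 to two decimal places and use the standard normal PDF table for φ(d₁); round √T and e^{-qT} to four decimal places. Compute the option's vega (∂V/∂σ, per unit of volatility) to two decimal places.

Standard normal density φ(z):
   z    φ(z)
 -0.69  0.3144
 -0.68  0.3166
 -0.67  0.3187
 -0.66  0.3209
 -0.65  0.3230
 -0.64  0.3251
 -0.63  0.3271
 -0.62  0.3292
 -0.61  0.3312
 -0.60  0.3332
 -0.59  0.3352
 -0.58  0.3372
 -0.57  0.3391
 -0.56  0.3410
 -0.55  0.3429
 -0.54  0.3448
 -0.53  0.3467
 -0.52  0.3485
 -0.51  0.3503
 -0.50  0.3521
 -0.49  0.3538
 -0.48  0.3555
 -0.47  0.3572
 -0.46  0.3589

σ√T = 0.25 × 0.5000 = 0.1250
d₁ = [ln(260/285) + (0.053 − 0.019 + ½·0.25²)·0.25] / (σ√T) = (-0.0918 + 0.0163) / 0.1250 = -0.6040 which rounds to -0.60
√T = √0.25 = 0.5000
φ(d₁) = φ(-0.60) = 0.3332
exp(−qT) = exp(−0.019·0.25) = 0.9953
vega = S·exp(−qT)·φ(d₁)·√T = 260·0.9953·0.3332·0.5000 = 43.1124
(Vega is the same for a European call and put with the same parameters.)

43.11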